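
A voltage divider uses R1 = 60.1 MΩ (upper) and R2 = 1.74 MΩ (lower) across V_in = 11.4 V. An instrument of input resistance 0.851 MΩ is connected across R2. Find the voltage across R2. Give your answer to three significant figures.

The load sits in parallel with R2, giving an effective lower resistance R2' = R2·R_L/(R2+R_L) = 0.5715 MΩ.
Voltage divider with the loaded lower leg: V_out = 11.4 × 0.5715/(60.1 + 0.5715) = 11.4 × 0.009419 = 0.1074 V.

V_out ≈ 0.107 V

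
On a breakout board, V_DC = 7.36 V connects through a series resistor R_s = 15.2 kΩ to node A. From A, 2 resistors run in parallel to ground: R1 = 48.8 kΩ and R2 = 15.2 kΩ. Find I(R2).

Combine the parallel branches: R_p = (1/48.8 + 1/15.2)⁻¹ = 11.59 kΩ.
Node voltage V_A = V_DC · R_p/(R_s + R_p) = 7.36 × 0.4326 = 3.184 V.
I(R2) = V_A / R2 = 3.184/15.2 = 0.2095 mA.

I ≈ 0.209 mA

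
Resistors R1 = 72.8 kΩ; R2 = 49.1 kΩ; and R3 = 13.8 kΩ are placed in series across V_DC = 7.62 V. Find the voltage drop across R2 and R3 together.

V ≈ 3.53 V

Series total: ΣR = 72.8 + 49.1 + 13.8 = 135.7 kΩ.
R_{R2..R3} = 49.1 + 13.8 = 62.90 kΩ.
By the voltage-divider rule, V = 7.62 × 62.90/135.7 = 3.532 V.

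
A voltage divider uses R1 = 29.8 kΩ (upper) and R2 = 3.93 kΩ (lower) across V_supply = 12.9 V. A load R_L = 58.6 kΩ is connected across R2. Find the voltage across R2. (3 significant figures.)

V_out ≈ 1.42 V

The load sits in parallel with R2, giving an effective lower resistance R2' = R2·R_L/(R2+R_L) = 3.683 kΩ.
Voltage divider with the loaded lower leg: V_out = 12.9 × 3.683/(29.8 + 3.683) = 12.9 × 0.1100 = 1.419 V.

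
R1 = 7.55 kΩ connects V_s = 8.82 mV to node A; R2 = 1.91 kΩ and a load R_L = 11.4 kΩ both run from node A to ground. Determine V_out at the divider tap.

V_out ≈ 1.57 mV

The load sits in parallel with R2, giving an effective lower resistance R2' = R2·R_L/(R2+R_L) = 1.636 kΩ.
Then V_out = V_s · R2'/(R1 + R2') = 8.82 × 1.636/9.186 = 1.571 mV.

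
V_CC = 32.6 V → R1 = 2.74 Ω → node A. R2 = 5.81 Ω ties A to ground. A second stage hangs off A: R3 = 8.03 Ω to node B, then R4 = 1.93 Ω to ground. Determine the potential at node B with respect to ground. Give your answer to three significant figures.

Looking into the second stage from A: R3 + R4 = 9.960 Ω appears in parallel with R2.
Effective lower resistance at A: R2 ‖ 9.960 = 3.669 Ω.
V_A = 32.6 × 3.669/(2.74 + 3.669) = 18.66 V.
V_B = V_A × 0.1938 = 3.617 V.

V_B ≈ 3.62 V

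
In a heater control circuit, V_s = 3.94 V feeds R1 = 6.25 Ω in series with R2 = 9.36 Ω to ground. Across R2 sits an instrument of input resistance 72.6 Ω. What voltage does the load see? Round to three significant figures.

R2 ‖ R_L = (9.36 × 72.6)/(9.36 + 72.6) = 8.291 Ω.
Voltage divider with the loaded lower leg: V_out = 3.94 × 8.291/(6.25 + 8.291) = 3.94 × 0.5702 = 2.247 V.

V_out ≈ 2.25 V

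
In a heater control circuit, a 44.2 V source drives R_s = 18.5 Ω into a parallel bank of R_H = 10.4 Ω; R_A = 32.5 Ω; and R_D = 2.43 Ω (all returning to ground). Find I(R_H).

I ≈ 0.388 A

Combine the parallel branches: R_p = (1/10.4 + 1/32.5 + 1/2.43)⁻¹ = 1.857 Ω.
V_A by voltage divider: V_A = 44.2 × 1.857/(18.5 + 1.857) = 4.032 V.
Branch current I = V_A/R_H = 4.032/10.4 = 0.3877 A.
(Check via current divider: I_total = 2.171 A; share G_k/ΣG = 0.1786 → same result.)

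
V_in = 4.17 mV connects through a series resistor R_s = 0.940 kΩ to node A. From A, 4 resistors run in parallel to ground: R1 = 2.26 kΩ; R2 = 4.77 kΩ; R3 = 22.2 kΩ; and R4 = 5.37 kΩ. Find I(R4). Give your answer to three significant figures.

Parallel bank: R_p = 1/(1/2.26 + 1/4.77 + 1/22.2 + 1/5.37) = 1.132 kΩ.
V_A = 4.17 × 1.132/2.072 = 2.278 mV.
I(R4) = V_A / R4 = 2.278/5.37 = 0.4242 µA.

I ≈ 0.424 µA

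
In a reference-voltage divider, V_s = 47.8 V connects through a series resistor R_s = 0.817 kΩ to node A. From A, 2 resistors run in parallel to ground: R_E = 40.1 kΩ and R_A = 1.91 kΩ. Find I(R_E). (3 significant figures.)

I ≈ 0.823 mA

Parallel bank: R_p = 1/(1/40.1 + 1/1.91) = 1.823 kΩ.
V_A by voltage divider: V_A = 47.8 × 1.823/(0.817 + 1.823) = 33.01 V.
Branch current I = V_A/R_E = 33.01/40.1 = 0.8231 mA.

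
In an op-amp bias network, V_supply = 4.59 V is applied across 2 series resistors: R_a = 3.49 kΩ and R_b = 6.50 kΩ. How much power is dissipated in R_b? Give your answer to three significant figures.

Series current I = V_supply/ΣR = 4.59/9.990 = 0.4595 mA.
P(R_b) = I²·R_b = (0.4595)² × 6.50 = 1.372 mW.

P ≈ 1.37 mW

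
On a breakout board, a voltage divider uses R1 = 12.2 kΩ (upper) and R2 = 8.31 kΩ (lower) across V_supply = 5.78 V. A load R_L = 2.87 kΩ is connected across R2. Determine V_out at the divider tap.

First combine the lower leg with the load: R2 ‖ R_L = 2.133 kΩ.
Now apply the divider: V_out = 5.78 × 0.1488 = 0.8602 V.

V_out ≈ 0.860 V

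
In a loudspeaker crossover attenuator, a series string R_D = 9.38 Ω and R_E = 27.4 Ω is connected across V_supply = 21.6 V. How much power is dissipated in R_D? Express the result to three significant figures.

The common current is I = 21.6/36.78 = 0.5873 A.
P = I²R = 0.3449 × 9.38 = 3.235 W.

P ≈ 3.24 W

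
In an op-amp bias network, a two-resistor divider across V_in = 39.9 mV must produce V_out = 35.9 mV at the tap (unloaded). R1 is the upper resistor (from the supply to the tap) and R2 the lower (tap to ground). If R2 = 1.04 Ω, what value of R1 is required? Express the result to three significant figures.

R1 ≈ 0.116 Ω

V_out/V_in = R2/(R1+R2) = 0.8997.
Rearranging, R1 = R2·(1−k)/k = 1.04 × 0.1114 = 0.1159 Ω.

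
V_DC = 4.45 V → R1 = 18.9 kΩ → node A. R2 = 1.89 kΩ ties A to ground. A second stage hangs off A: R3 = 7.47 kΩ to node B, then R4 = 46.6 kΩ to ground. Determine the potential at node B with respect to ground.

Node A sees R2 in parallel with the series input of stage 2, R3 + R4 = 54.07 kΩ.
Effective lower resistance at A: R2 ‖ 54.07 = 1.826 kΩ.
V_A = 4.45 × 1.826/(18.9 + 1.826) = 0.3921 V.
Stage 2 is unloaded, so V_B = V_A · R4/(R3+R4) = 0.3921 × 46.6/54.07 = 0.3379 V.

V_B ≈ 0.338 V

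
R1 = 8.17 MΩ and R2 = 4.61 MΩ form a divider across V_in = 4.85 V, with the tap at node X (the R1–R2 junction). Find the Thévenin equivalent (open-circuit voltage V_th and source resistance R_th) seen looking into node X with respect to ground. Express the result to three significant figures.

V_th ≈ 1.75 V, R_th ≈ 2.95 MΩ

With X open, the divider is unloaded: V_th = 4.85 × 4.61/12.78 = 1.749 V.
Looking into X with the source shorted: R_th = R1·R2/(R1+R2) = 8.170 × 4.61/12.78 = 2.947 MΩ.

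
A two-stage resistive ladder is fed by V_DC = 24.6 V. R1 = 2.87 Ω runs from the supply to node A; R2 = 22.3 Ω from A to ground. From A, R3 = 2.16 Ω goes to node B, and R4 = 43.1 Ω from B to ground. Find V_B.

Node A sees R2 in parallel with the series input of stage 2, R3 + R4 = 45.26 Ω.
R2 ‖ (R3+R4) = 14.94 Ω.
V_A = 24.6 × 14.94/(2.87 + 14.94) = 20.64 V.
V_B = V_A × 0.9523 = 19.65 V.

V_B ≈ 19.7 V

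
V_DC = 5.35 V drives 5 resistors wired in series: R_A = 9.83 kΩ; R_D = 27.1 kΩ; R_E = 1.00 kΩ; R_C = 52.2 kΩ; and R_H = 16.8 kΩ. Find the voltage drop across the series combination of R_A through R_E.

V ≈ 1.90 V

Series total: ΣR = 9.83 + 27.1 + 1.00 + 52.2 + 16.8 = 106.9 kΩ.
R_{R_A..R_E} = 9.83 + 27.1 + 1.00 = 37.93 kΩ.
By the voltage-divider rule, V = 5.35 × 37.93/106.9 = 1.898 V.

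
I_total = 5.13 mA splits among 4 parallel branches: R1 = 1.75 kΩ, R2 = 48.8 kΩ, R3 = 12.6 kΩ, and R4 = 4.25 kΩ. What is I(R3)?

Total conductance ΣG = 1/1.75 + 1/48.8 + 1/12.6 + 1/4.25 = 0.9066 (units of 1/kΩ).
Current divider: I(R3) = I_total · G_k/ΣG = 5.13 × (0.07937/0.9066) = 5.13 × 0.08754 = 0.4491 mA.

I ≈ 0.449 mA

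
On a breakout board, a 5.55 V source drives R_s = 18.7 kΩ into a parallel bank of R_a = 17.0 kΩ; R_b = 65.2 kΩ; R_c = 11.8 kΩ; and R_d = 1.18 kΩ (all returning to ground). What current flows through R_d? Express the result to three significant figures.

I ≈ 0.237 mA

Equivalent of the parallel group: R_p = 0.9937 kΩ.
V_A by voltage divider: V_A = 5.55 × 0.9937/(18.7 + 0.9937) = 0.2800 V.
I(R_d) = V_A / R_d = 0.2800/1.18 = 0.2373 mA.
(Equivalently: I_total = 0.2818 mA, then current-divider fraction G_k/ΣG = 0.8421.)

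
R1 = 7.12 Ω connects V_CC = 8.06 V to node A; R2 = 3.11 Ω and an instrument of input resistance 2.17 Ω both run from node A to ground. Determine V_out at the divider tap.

The load sits in parallel with R2, giving an effective lower resistance R2' = R2·R_L/(R2+R_L) = 1.278 Ω.
Voltage divider with the loaded lower leg: V_out = 8.06 × 1.278/(7.12 + 1.278) = 8.06 × 0.1522 = 1.227 V.
(Unloaded it would be 2.45 V; the load pulls it down.)

V_out ≈ 1.23 V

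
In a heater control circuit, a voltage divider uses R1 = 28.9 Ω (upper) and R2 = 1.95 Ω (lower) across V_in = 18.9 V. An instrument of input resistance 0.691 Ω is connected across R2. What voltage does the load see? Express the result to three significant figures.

R2 ‖ R_L = (1.95 × 0.691)/(1.95 + 0.691) = 0.5102 Ω.
Now apply the divider: V_out = 18.9 × 0.01735 = 0.3279 V.
(Unloaded it would be 1.19 V; the load pulls it down.)

V_out ≈ 0.328 V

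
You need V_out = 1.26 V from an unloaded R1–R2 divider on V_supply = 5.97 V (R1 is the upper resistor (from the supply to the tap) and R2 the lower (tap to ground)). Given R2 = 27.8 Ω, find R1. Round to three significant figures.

R1 ≈ 104 Ω

Required fraction k = V_out/V_supply = 0.2111.
Rearranging, R1 = R2·(1−k)/k = 27.8 × 3.738 = 103.9 Ω.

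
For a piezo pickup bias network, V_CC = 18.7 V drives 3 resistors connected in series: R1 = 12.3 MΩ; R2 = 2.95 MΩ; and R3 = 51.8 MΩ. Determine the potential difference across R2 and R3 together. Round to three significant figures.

V ≈ 15.3 V

ΣR = 12.3 + 2.95 + 51.8 = 67.05 MΩ.
R_{R2..R3} = 2.95 + 51.8 = 54.75 MΩ.
By the voltage-divider rule, V = 18.7 × 54.75/67.05 = 15.27 V.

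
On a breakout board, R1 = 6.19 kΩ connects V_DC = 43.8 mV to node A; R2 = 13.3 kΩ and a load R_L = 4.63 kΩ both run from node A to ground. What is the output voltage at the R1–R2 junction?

V_out ≈ 15.6 mV

The load sits in parallel with R2, giving an effective lower resistance R2' = R2·R_L/(R2+R_L) = 3.434 kΩ.
Now apply the divider: V_out = 43.8 × 0.3568 = 15.63 mV.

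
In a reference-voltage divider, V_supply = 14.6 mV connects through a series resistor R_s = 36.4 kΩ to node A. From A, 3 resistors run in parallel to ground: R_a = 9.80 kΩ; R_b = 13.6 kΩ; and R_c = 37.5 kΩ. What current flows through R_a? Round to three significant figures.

Parallel bank: R_p = 1/(1/9.80 + 1/13.6 + 1/37.5) = 4.945 kΩ.
V_A = 14.6 × 4.945/41.34 = 1.746 mV.
Branch current I = V_A/R_a = 1.746/9.80 = 0.1782 µA.

I ≈ 0.178 µA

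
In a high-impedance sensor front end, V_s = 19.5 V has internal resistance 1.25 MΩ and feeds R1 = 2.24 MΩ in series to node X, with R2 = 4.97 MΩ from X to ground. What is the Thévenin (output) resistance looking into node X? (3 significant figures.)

R1' = 1.25 + 2.24 = 3.490 MΩ (source resistance + R1).
With V_s suppressed (replaced by a short), R_th = R1' ‖ R2 = (3.490 × 4.97)/(3.490 + 4.97) = 2.050 MΩ.

R_th ≈ 2.05 MΩ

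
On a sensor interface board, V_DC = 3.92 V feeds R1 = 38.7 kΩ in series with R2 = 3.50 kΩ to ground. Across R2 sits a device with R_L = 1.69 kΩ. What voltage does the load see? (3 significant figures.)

V_out ≈ 0.112 V

R2 ‖ R_L = (3.50 × 1.69)/(3.50 + 1.69) = 1.140 kΩ.
Then V_out = V_DC · R2'/(R1 + R2') = 3.92 × 1.140/39.84 = 0.1121 V.
(Unloaded it would be 0.325 V; the load pulls it down.)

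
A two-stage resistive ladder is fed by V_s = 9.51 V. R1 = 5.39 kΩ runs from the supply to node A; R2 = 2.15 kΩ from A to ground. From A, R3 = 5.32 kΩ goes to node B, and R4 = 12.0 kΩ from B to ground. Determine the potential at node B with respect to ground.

V_B ≈ 1.73 V

Looking into the second stage from A: R3 + R4 = 17.32 kΩ appears in parallel with R2.
R2 ‖ (R3+R4) = 1.913 kΩ.
V_A = 9.51 × 1.913/(5.39 + 1.913) = 2.491 V.
V_B = V_A × 0.6928 = 1.726 V.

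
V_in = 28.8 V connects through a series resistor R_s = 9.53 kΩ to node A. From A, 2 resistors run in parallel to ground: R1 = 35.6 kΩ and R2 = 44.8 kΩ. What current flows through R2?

I ≈ 0.434 mA

Equivalent of the parallel group: R_p = 19.84 kΩ.
Node voltage V_A = V_in · R_p/(R_s + R_p) = 28.8 × 0.6755 = 19.45 V.
I(R2) = V_A / R2 = 19.45/44.8 = 0.4342 mA.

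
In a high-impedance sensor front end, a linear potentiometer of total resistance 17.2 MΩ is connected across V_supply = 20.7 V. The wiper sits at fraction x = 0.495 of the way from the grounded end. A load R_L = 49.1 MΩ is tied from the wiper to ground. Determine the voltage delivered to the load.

V_out ≈ 9.42 V

Split the track: R_lower = x·R_p = 8.514 MΩ, R_upper = (1−x)·R_p = 8.686 MΩ.
Lower segment in parallel with the load: 8.514 ‖ 49.1 = 7.256 MΩ.
Then V_out = V_supply · 7.256/(8.686 + 7.256) = 9.421 V.
(Unloaded: V_out = x·V_supply = 10.2 V.)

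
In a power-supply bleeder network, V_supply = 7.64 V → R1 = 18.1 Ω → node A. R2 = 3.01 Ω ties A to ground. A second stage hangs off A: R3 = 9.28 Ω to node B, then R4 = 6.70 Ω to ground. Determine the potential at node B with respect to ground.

Node A sees R2 in parallel with the series input of stage 2, R3 + R4 = 15.98 Ω.
Effective lower resistance at A: R2 ‖ 15.98 = 2.533 Ω.
So V_A = 7.64 × 0.1228 = 0.9379 V.
Stage 2 is unloaded, so V_B = V_A · R4/(R3+R4) = 0.9379 × 6.70/15.98 = 0.3932 V.

V_B ≈ 0.393 V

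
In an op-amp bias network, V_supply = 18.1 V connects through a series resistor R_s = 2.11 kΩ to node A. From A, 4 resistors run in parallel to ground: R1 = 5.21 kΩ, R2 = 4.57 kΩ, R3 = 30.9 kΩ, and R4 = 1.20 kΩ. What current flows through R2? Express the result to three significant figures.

Equivalent of the parallel group: R_p = 0.7834 kΩ.
V_A = 18.1 × 0.7834/2.893 = 4.901 V.
Branch current I = V_A/R2 = 4.901/4.57 = 1.072 mA.
(Check via current divider: I_total = 6.256 mA; share G_k/ΣG = 0.1714 → same result.)

I ≈ 1.07 mA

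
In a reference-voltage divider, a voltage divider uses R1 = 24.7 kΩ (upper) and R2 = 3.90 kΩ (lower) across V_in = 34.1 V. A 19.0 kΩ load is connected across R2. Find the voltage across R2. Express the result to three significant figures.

R2 ‖ R_L = (3.90 × 19.0)/(3.90 + 19.0) = 3.236 kΩ.
Voltage divider with the loaded lower leg: V_out = 34.1 × 3.236/(24.7 + 3.236) = 34.1 × 0.1158 = 3.950 V.

V_out ≈ 3.95 V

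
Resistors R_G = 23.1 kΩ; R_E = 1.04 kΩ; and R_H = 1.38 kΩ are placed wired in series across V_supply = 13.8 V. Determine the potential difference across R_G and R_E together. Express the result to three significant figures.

Series total: ΣR = 23.1 + 1.04 + 1.38 = 25.52 kΩ.
R_{R_G..R_E} = 23.1 + 1.04 = 24.14 kΩ.
Voltage divider: V = V_supply · (24.14 / 25.52) = 13.8 × 0.9459 = 13.05 V.

V ≈ 13.1 V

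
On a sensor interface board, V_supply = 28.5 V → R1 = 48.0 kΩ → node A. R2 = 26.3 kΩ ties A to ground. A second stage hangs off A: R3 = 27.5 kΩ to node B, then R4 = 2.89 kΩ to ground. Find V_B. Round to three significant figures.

V_B ≈ 0.615 V

Looking into the second stage from A: R3 + R4 = 30.39 kΩ appears in parallel with R2.
Effective lower resistance at A: R2 ‖ 30.39 = 14.10 kΩ.
V_A = 28.5 × 14.10/(48.0 + 14.10) = 6.471 V.
V_B = V_A × 0.09510 = 0.6153 V.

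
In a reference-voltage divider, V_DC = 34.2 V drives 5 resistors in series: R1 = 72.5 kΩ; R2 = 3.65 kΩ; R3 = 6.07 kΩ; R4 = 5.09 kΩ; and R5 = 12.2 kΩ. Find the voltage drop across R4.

ΣR = 72.5 + 3.65 + 6.07 + 5.09 + 12.2 = 99.51 kΩ.
V = V_DC · R/ΣR = 34.2 × 0.05115 = 1.749 V.

V ≈ 1.75 V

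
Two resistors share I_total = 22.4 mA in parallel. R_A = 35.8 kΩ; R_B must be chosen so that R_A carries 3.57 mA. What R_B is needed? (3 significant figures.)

R_B ≈ 6.79 kΩ

Two-branch current divider: I_A = I_total · R_B/(R_A + R_B).
With f = 0.1594, R_B = R_A · f/(1−f) = 35.8 × 0.1896 = 6.787 kΩ.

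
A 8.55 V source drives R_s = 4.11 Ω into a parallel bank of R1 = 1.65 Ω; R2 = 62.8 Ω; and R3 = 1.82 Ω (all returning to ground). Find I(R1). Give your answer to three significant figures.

Combine the parallel branches: R_p = (1/1.65 + 1/62.8 + 1/1.82)⁻¹ = 0.8537 Ω.
V_A by voltage divider: V_A = 8.55 × 0.8537/(4.11 + 0.8537) = 1.470 V.
Branch current I = V_A/R1 = 1.470/1.65 = 0.8912 A.

I ≈ 0.891 A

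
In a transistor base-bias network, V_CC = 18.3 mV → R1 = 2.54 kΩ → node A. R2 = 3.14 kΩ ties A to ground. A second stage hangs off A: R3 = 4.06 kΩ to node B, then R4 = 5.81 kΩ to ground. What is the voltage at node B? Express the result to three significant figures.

Looking into the second stage from A: R3 + R4 = 9.870 kΩ appears in parallel with R2.
Effective lower resistance at A: R2 ‖ 9.870 = 2.382 kΩ.
V_A = 18.3 × 2.382/(2.54 + 2.382) = 8.857 mV.
Stage 2 is unloaded, so V_B = V_A · R4/(R3+R4) = 8.857 × 5.81/9.870 = 5.213 mV.

V_B ≈ 5.21 mV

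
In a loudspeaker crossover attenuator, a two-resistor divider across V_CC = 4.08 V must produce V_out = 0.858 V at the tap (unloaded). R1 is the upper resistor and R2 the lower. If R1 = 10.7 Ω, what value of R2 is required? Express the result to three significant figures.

Required fraction k = V_out/V_CC = 0.2103.
Rearranging, R2 = R1·k/(1−k) = 10.7 × 0.2663 = 2.849 Ω.

R2 ≈ 2.85 Ω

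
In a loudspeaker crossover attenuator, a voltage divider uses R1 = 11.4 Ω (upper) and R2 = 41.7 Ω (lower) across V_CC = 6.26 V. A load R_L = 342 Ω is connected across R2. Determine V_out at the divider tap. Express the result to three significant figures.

V_out ≈ 4.79 V

R2 ‖ R_L = (41.7 × 342)/(41.7 + 342) = 37.17 Ω.
Then V_out = V_CC · R2'/(R1 + R2') = 6.26 × 37.17/48.57 = 4.791 V.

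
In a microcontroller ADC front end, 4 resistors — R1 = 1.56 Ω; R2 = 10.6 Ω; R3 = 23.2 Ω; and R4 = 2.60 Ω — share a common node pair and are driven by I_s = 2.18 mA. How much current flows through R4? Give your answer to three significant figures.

Conductances: ΣG = 1/1.56 + 1/10.6 + 1/23.2 + 1/2.60 = 1.163 (1/Ω).
By the current-divider rule, I = I_s · G_k/ΣG = 2.18 × 0.3307 = 0.7209 mA.

I ≈ 0.721 mA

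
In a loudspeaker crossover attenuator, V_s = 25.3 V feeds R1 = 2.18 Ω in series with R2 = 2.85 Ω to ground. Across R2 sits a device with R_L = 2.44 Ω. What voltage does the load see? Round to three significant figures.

V_out ≈ 9.52 V

The load sits in parallel with R2, giving an effective lower resistance R2' = R2·R_L/(R2+R_L) = 1.315 Ω.
Now apply the divider: V_out = 25.3 × 0.3762 = 9.517 V.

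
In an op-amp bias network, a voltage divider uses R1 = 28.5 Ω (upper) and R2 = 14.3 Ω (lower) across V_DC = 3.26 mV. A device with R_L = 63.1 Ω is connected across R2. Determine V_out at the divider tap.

V_out ≈ 0.946 mV

The load sits in parallel with R2, giving an effective lower resistance R2' = R2·R_L/(R2+R_L) = 11.66 Ω.
Now apply the divider: V_out = 3.26 × 0.2903 = 0.9464 mV.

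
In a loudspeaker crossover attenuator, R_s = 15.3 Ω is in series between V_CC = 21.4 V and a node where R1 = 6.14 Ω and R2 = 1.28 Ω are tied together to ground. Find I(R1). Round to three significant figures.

Parallel bank: R_p = 1/(1/6.14 + 1/1.28) = 1.059 Ω.
Node voltage V_A = V_CC · R_p/(R_s + R_p) = 21.4 × 0.06475 = 1.386 V.
Branch current I = V_A/R1 = 1.386/6.14 = 0.2257 A.
(Equivalently: I_total = 1.308 A, then current-divider fraction G_k/ΣG = 0.1725.)

I ≈ 0.226 A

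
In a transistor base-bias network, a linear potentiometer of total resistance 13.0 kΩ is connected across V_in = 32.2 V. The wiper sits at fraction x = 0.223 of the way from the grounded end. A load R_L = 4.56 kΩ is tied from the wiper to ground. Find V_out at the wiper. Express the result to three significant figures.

Split the track: R_lower = x·R_p = 2.899 kΩ, R_upper = (1−x)·R_p = 10.10 kΩ.
R_L loads the lower segment: effective lower R = 1.772 kΩ.
Loaded-divider output: V_out = 32.2 × 0.1493 = 4.806 V.

V_out ≈ 4.81 V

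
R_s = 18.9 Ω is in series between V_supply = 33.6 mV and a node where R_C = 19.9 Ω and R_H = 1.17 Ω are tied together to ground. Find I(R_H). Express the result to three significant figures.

I ≈ 1.59 mA

Parallel bank: R_p = 1/(1/19.9 + 1/1.17) = 1.105 Ω.
Node voltage V_A = V_supply · R_p/(R_s + R_p) = 33.6 × 0.05524 = 1.856 mV.
I(R_H) = V_A / R_H = 1.856/1.17 = 1.586 mA.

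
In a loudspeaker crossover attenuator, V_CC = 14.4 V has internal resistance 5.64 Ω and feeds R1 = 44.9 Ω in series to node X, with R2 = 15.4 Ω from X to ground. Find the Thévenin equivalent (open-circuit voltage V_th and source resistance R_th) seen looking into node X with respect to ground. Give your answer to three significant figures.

R1' = 5.64 + 44.9 = 50.54 Ω (source resistance + R1).
V_th is the unloaded tap voltage: V_CC · R2/(R1'+R2) = 14.4 × 0.2335 = 3.363 V.
Zeroing V_CC shorts the top of R1' to ground, so R_th = R1' ‖ R2 = 11.80 Ω.

V_th ≈ 3.36 V, R_th ≈ 11.8 Ω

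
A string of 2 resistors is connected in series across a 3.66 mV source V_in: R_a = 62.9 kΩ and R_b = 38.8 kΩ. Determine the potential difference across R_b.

Series total: ΣR = 62.9 + 38.8 = 101.7 kΩ.
V = V_in · R/ΣR = 3.66 × 0.3815 = 1.396 mV.

V ≈ 1.40 mV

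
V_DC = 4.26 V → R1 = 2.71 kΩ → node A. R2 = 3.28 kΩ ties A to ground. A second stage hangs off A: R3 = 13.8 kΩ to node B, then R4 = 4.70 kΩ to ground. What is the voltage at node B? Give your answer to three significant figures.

V_B ≈ 0.549 V

Looking into the second stage from A: R3 + R4 = 18.50 kΩ appears in parallel with R2.
Effective lower resistance at A: R2 ‖ 18.50 = 2.786 kΩ.
First divider: V_A = V_DC · 2.786/(2.71 + 2.786) = 2.159 V.
Stage 2 is unloaded, so V_B = V_A · R4/(R3+R4) = 2.159 × 4.70/18.50 = 0.5486 V.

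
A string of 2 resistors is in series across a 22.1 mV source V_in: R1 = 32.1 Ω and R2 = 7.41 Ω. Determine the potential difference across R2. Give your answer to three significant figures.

ΣR = 32.1 + 7.41 = 39.51 Ω.
Voltage divider: V = V_in · (7.410 / 39.51) = 22.1 × 0.1875 = 4.145 mV.

V ≈ 4.14 mV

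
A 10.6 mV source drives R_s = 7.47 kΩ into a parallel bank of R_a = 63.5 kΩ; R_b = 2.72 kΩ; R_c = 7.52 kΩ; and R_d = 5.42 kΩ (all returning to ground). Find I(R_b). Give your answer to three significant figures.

I ≈ 0.625 µA

Equivalent of the parallel group: R_p = 1.427 kΩ.
V_A by voltage divider: V_A = 10.6 × 1.427/(7.47 + 1.427) = 1.700 mV.
I(R_b) = V_A / R_b = 1.700/2.72 = 0.6250 µA.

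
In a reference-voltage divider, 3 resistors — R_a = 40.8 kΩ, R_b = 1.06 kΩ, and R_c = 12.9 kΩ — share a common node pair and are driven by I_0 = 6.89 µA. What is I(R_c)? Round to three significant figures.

Total conductance ΣG = 1/40.8 + 1/1.06 + 1/12.9 = 1.045 (units of 1/kΩ).
Current divider: I(R_c) = I_0 · G_k/ΣG = 6.89 × (0.07752/1.045) = 6.89 × 0.07415 = 0.5109 µA.

I ≈ 0.511 µA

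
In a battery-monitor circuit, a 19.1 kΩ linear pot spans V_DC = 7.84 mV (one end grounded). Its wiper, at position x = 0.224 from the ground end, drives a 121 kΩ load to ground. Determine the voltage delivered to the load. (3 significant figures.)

V_out ≈ 1.71 mV

Lower segment x·R_p = 4.278 kΩ; upper segment (1−x)·R_p = 14.82 kΩ.
(x·R_p) ‖ R_L = 4.132 kΩ.
V_out = 7.84 × 4.132/(14.82 + 4.132) = 1.709 mV.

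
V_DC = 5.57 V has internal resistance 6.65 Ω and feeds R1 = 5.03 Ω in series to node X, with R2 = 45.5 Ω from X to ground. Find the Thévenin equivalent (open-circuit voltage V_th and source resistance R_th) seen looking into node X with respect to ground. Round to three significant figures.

V_th ≈ 4.43 V, R_th ≈ 9.29 Ω

R1' = 6.65 + 5.03 = 11.68 Ω (source resistance + R1).
With X open, the divider is unloaded: V_th = 5.57 × 45.5/57.18 = 4.432 V.
With V_DC suppressed (replaced by a short), R_th = R1' ‖ R2 = (11.68 × 45.5)/(11.68 + 45.5) = 9.294 Ω.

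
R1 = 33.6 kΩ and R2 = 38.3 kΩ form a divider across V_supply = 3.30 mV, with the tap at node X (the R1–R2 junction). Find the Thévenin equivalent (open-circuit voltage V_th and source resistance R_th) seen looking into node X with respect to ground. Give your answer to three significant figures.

V_th ≈ 1.76 mV, R_th ≈ 17.9 kΩ

With X open, the divider is unloaded: V_th = 3.30 × 38.3/71.90 = 1.758 mV.
Looking into X with the source shorted: R_th = R1·R2/(R1+R2) = 33.60 × 38.3/71.90 = 17.90 kΩ.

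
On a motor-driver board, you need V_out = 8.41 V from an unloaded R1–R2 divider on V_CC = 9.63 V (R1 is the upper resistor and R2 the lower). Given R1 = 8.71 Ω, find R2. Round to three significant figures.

R2 ≈ 60.0 Ω

The divider ratio is R2/(R1+R2) = 8.41/9.63 = 0.8733.
So R2 = R1 · V_out/(V_CC − V_out) = 8.71 × 8.41/(9.63 − 8.41) = 8.71 × 6.893 = 60.04 Ω.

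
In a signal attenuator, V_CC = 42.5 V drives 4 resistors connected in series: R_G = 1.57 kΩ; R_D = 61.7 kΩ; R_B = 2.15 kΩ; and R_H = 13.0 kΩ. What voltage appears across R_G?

Total series resistance ΣR = 1.57 + 61.7 + 2.15 + 13.0 = 78.42 kΩ.
Voltage divider: V = V_CC · (1.570 / 78.42) = 42.5 × 0.02002 = 0.8509 V.

V ≈ 0.851 V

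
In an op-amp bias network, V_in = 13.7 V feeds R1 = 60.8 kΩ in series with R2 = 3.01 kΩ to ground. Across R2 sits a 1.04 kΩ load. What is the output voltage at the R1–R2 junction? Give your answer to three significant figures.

V_out ≈ 0.172 V

The load sits in parallel with R2, giving an effective lower resistance R2' = R2·R_L/(R2+R_L) = 0.7729 kΩ.
Voltage divider with the loaded lower leg: V_out = 13.7 × 0.7729/(60.8 + 0.7729) = 13.7 × 0.01255 = 0.1720 V.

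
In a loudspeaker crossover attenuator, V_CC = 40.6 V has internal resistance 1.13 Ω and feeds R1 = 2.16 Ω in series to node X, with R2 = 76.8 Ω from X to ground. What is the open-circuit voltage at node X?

V_th ≈ 38.9 V

R1' = 1.13 + 2.16 = 3.290 Ω (source resistance + R1).
Open-circuit (no load on X): V_th = V_CC · R2/(R1' + R2) = 40.6 × 76.8/(3.290 + 76.8) = 38.93 V.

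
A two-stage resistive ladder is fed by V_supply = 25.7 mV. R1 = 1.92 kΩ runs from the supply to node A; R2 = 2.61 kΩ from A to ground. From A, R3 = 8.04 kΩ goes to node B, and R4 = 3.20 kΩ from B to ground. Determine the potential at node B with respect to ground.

V_B ≈ 3.84 mV

Node A sees R2 in parallel with the series input of stage 2, R3 + R4 = 11.24 kΩ.
R2 ‖ (R3+R4) = 2.118 kΩ.
So V_A = 25.7 × 0.5245 = 13.48 mV.
V_B = V_A × 0.2847 = 3.838 mV.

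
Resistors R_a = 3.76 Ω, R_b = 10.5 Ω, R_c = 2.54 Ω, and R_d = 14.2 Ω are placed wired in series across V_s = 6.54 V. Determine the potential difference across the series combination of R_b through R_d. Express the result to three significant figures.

V ≈ 5.75 V

Total series resistance ΣR = 3.76 + 10.5 + 2.54 + 14.2 = 31.00 Ω.
R_{R_b..R_d} = 10.5 + 2.54 + 14.2 = 27.24 Ω.
By the voltage-divider rule, V = 6.54 × 27.24/31.00 = 5.747 V.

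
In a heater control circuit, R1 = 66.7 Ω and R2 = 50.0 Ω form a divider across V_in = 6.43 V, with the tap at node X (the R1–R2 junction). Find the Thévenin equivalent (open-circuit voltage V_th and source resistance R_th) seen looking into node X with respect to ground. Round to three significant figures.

V_th ≈ 2.75 V, R_th ≈ 28.6 Ω

V_th is the unloaded tap voltage: V_in · R2/(R1+R2) = 6.43 × 0.4284 = 2.755 V.
Zeroing V_in shorts the top of R1 to ground, so R_th = R1 ‖ R2 = 28.58 Ω.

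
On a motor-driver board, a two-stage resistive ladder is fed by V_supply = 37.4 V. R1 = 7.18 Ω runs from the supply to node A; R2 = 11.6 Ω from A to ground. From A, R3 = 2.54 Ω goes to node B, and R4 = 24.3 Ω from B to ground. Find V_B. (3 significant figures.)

V_B ≈ 17.9 V

The second stage (R3 + R4 = 26.84 Ω) loads node A in parallel with R2.
Effective lower resistance at A: R2 ‖ 26.84 = 8.099 Ω.
V_A = 37.4 × 8.099/(7.18 + 8.099) = 19.83 V.
V_B = V_A × 0.9054 = 17.95 V.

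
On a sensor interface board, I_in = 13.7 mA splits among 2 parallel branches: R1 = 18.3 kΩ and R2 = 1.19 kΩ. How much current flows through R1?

I ≈ 0.836 mA

For two parallel branches, I_k = I_in · (other R)/(sum of R).
So I = 13.7 × 1.19/19.49 = 0.8365 mA.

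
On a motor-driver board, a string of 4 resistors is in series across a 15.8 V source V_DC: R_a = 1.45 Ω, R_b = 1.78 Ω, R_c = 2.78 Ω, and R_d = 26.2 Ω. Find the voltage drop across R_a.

V ≈ 0.711 V

Total series resistance ΣR = 1.45 + 1.78 + 2.78 + 26.2 = 32.21 Ω.
V = V_DC · R/ΣR = 15.8 × 0.04502 = 0.7113 V.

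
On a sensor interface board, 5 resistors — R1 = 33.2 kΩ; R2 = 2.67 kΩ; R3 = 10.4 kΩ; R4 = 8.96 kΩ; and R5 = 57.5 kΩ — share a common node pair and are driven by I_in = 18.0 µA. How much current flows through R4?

I ≈ 3.19 µA

Total conductance ΣG = 1/33.2 + 1/2.67 + 1/10.4 + 1/8.96 + 1/57.5 = 0.6298 (units of 1/kΩ).
R4 takes the fraction G_k/ΣG = 0.1116/0.6298 = 0.1772, so I = 18.0 × 0.1772 = 3.190 µA.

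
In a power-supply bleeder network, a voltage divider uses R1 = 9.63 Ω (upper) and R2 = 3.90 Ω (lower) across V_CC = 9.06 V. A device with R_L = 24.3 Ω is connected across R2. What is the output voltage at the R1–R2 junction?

First combine the lower leg with the load: R2 ‖ R_L = 3.361 Ω.
Then V_out = V_CC · R2'/(R1 + R2') = 9.06 × 3.361/12.99 = 2.344 V.

V_out ≈ 2.34 V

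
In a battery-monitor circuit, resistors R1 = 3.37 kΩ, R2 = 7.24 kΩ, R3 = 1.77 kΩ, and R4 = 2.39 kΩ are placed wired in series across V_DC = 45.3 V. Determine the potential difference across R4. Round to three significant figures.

Series total: ΣR = 3.37 + 7.24 + 1.77 + 2.39 = 14.77 kΩ.
By the voltage-divider rule, V = 45.3 × 2.390/14.77 = 7.330 V.

V ≈ 7.33 V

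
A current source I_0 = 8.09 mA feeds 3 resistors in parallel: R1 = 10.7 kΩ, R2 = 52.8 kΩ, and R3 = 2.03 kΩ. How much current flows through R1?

I ≈ 1.25 mA

ΣG = 1/10.7 + 1/52.8 + 1/2.03 = 0.6050.
By the current-divider rule, I = I_0 · G_k/ΣG = 8.09 × 0.1545 = 1.250 mA.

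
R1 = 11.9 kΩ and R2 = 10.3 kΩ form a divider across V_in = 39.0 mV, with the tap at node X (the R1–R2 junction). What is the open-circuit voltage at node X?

Open-circuit (no load on X): V_th = V_in · R2/(R1 + R2) = 39.0 × 10.3/(11.90 + 10.3) = 18.09 mV.

V_th ≈ 18.1 mV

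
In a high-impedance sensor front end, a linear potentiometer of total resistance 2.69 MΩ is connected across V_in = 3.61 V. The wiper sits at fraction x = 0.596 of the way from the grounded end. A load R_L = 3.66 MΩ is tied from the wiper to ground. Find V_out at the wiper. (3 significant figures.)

V_out ≈ 1.83 V

Split the track: R_lower = x·R_p = 1.603 MΩ, R_upper = (1−x)·R_p = 1.087 MΩ.
Lower segment in parallel with the load: 1.603 ‖ 3.66 = 1.115 MΩ.
V_out = 3.61 × 1.115/(1.087 + 1.115) = 1.828 V.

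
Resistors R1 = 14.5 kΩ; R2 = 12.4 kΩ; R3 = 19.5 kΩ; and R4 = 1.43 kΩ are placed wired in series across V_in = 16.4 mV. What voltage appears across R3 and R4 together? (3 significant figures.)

Total series resistance ΣR = 14.5 + 12.4 + 19.5 + 1.43 = 47.83 kΩ.
R_{R3..R4} = 19.5 + 1.43 = 20.93 kΩ.
V = V_in · R/ΣR = 16.4 × 0.4376 = 7.177 mV.

V ≈ 7.18 mV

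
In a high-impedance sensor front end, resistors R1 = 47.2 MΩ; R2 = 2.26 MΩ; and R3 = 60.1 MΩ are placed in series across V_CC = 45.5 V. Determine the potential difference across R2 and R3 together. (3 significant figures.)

ΣR = 47.2 + 2.26 + 60.1 = 109.6 MΩ.
R_{R2..R3} = 2.26 + 60.1 = 62.36 MΩ.
V = V_CC · R/ΣR = 45.5 × 0.5692 = 25.90 V.

V ≈ 25.9 V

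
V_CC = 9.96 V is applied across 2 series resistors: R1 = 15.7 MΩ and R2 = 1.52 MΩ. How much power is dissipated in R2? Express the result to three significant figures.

ΣR = 17.22 MΩ → I = 9.96/17.22 = 0.5784 µA.
P(R2) = I²·R2 = (0.5784)² × 1.52 = 0.5085 µW.

P ≈ 0.509 µW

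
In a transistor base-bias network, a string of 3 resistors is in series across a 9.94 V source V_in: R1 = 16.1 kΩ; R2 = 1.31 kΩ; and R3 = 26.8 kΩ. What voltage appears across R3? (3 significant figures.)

ΣR = 16.1 + 1.31 + 26.8 = 44.21 kΩ.
Voltage divider: V = V_in · (26.80 / 44.21) = 9.94 × 0.6062 = 6.026 V.

V ≈ 6.03 V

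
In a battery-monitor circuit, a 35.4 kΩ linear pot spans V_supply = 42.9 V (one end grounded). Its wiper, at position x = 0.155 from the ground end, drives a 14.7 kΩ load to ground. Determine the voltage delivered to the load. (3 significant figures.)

V_out ≈ 5.06 V

The pot divides into 29.91 kΩ above the wiper and 5.487 kΩ below.
Lower segment in parallel with the load: 5.487 ‖ 14.7 = 3.996 kΩ.
V_out = 42.9 × 3.996/(29.91 + 3.996) = 5.055 V.
(Unloaded: V_out = x·V_supply = 6.65 V.)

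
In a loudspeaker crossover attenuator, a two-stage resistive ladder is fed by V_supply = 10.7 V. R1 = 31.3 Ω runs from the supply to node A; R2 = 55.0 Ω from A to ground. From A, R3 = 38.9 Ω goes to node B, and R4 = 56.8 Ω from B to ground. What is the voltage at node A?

V_A ≈ 5.64 V

Looking into the second stage from A: R3 + R4 = 95.70 Ω appears in parallel with R2.
R2 ‖ (R3+R4) = 34.93 Ω.
So V_A = 10.7 × 0.5274 = 5.643 V.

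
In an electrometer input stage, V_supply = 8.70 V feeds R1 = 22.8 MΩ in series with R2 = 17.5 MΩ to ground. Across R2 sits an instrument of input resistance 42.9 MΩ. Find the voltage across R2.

V_out ≈ 3.07 V

The load sits in parallel with R2, giving an effective lower resistance R2' = R2·R_L/(R2+R_L) = 12.43 MΩ.
Then V_out = V_supply · R2'/(R1 + R2') = 8.70 × 12.43/35.23 = 3.070 V.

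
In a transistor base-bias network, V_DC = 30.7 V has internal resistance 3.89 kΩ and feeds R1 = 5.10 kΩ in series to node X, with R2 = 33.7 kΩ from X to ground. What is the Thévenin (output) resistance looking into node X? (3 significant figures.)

R1' = 3.89 + 5.10 = 8.990 kΩ (source resistance + R1).
With V_DC suppressed (replaced by a short), R_th = R1' ‖ R2 = (8.990 × 33.7)/(8.990 + 33.7) = 7.097 kΩ.

R_th ≈ 7.10 kΩ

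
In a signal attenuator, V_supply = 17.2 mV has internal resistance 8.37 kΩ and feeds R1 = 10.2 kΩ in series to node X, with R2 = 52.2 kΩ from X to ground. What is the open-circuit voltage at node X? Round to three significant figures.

V_th ≈ 12.7 mV

R1' = 8.37 + 10.2 = 18.57 kΩ (source resistance + R1).
V_th is the unloaded tap voltage: V_supply · R2/(R1'+R2) = 17.2 × 0.7376 = 12.69 mV.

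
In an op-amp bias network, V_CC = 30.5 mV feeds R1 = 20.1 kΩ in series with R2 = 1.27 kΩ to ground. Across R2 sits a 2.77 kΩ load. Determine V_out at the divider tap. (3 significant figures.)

The load sits in parallel with R2, giving an effective lower resistance R2' = R2·R_L/(R2+R_L) = 0.8708 kΩ.
Then V_out = V_CC · R2'/(R1 + R2') = 30.5 × 0.8708/20.97 = 1.266 mV.

V_out ≈ 1.27 mV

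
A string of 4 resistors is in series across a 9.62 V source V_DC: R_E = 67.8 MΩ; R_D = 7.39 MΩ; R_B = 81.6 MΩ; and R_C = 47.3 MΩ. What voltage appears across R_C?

V ≈ 2.23 V

Total series resistance ΣR = 67.8 + 7.39 + 81.6 + 47.3 = 204.1 MΩ.
Voltage divider: V = V_DC · (47.30 / 204.1) = 9.62 × 0.2318 = 2.230 V.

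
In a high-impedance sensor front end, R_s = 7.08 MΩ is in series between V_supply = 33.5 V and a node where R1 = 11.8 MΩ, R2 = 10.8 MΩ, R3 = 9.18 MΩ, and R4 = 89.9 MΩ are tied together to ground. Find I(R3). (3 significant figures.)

Equivalent of the parallel group: R_p = 3.363 MΩ.
V_A by voltage divider: V_A = 33.5 × 3.363/(7.08 + 3.363) = 10.79 V.
Branch current I = V_A/R3 = 10.79/9.18 = 1.175 µA.
(Check via current divider: I_total = 3.208 µA; share G_k/ΣG = 0.3663 → same result.)

I ≈ 1.18 µA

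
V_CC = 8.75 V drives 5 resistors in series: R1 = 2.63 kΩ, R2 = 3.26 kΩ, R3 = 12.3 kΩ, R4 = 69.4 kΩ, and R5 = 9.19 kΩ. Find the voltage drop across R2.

V ≈ 0.295 V

Series total: ΣR = 2.63 + 3.26 + 12.3 + 69.4 + 9.19 = 96.78 kΩ.
Voltage divider: V = V_CC · (3.260 / 96.78) = 8.75 × 0.03368 = 0.2947 V.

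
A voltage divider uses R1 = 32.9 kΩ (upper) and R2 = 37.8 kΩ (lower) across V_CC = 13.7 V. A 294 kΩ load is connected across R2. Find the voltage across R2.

The load sits in parallel with R2, giving an effective lower resistance R2' = R2·R_L/(R2+R_L) = 33.49 kΩ.
Voltage divider with the loaded lower leg: V_out = 13.7 × 33.49/(32.9 + 33.49) = 13.7 × 0.5045 = 6.911 V.

V_out ≈ 6.91 V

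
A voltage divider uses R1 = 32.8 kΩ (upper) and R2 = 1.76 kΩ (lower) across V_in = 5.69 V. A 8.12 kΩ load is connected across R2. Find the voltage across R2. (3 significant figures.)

First combine the lower leg with the load: R2 ‖ R_L = 1.446 kΩ.
Voltage divider with the loaded lower leg: V_out = 5.69 × 1.446/(32.8 + 1.446) = 5.69 × 0.04224 = 0.2403 V.

V_out ≈ 0.240 V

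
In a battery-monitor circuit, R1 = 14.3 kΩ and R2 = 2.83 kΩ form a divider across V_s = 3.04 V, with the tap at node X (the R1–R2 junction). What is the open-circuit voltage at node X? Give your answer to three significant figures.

V_th is the unloaded tap voltage: V_s · R2/(R1+R2) = 3.04 × 0.1652 = 0.5022 V.

V_th ≈ 0.502 V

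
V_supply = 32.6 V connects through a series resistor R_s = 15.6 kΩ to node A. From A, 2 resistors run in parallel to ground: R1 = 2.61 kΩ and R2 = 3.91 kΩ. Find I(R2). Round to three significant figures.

Parallel bank: R_p = 1/(1/2.61 + 1/3.91) = 1.565 kΩ.
V_A = 32.6 × 1.565/17.17 = 2.973 V.
I(R2) = V_A / R2 = 2.973/3.91 = 0.7603 mA.

I ≈ 0.760 mA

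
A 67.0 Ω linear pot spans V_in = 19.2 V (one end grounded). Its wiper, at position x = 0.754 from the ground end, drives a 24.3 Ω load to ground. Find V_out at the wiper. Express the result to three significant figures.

Split the track: R_lower = x·R_p = 50.52 Ω, R_upper = (1−x)·R_p = 16.48 Ω.
(x·R_p) ‖ R_L = 16.41 Ω.
V_out = 19.2 × 16.41/(16.48 + 16.41) = 9.578 V.
(Unloaded: V_out = x·V_in = 14.5 V.)

V_out ≈ 9.58 V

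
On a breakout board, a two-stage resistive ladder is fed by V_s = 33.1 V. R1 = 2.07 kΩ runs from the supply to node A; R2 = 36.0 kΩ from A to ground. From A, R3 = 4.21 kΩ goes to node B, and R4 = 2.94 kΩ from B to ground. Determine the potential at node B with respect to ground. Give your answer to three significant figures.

Looking into the second stage from A: R3 + R4 = 7.150 kΩ appears in parallel with R2.
Effective lower resistance at A: R2 ‖ 7.150 = 5.965 kΩ.
So V_A = 33.1 × 0.7424 = 24.57 V.
V_B = V_A × 0.4112 = 10.10 V.

V_B ≈ 10.1 V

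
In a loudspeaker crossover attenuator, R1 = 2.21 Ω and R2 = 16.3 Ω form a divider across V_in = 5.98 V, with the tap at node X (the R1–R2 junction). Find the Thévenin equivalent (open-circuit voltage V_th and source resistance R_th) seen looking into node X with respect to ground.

V_th is the unloaded tap voltage: V_in · R2/(R1+R2) = 5.98 × 0.8806 = 5.266 V.
Zeroing V_in shorts the top of R1 to ground, so R_th = R1 ‖ R2 = 1.946 Ω.

V_th ≈ 5.27 V, R_th ≈ 1.95 Ω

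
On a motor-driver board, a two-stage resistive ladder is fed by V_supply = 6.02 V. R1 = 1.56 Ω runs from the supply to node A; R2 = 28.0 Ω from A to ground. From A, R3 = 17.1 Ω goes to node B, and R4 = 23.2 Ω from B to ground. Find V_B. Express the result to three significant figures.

Node A sees R2 in parallel with the series input of stage 2, R3 + R4 = 40.30 Ω.
Effective lower resistance at A: R2 ‖ 40.30 = 16.52 Ω.
First divider: V_A = V_supply · 16.52/(1.56 + 16.52) = 5.501 V.
Then the unloaded second divider: V_B = V_A × R4/(R3+R4) = 5.501 × 0.5757 = 3.167 V.

V_B ≈ 3.17 V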